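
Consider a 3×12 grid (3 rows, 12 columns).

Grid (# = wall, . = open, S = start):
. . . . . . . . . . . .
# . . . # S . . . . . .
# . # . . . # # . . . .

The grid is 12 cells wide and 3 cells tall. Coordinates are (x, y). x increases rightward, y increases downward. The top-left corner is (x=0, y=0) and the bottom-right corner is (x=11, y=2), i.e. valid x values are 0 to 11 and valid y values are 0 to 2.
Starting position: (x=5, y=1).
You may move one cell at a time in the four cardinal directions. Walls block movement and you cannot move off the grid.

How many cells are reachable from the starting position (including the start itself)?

Answer: Reachable cells: 30

Derivation:
BFS flood-fill from (x=5, y=1):
  Distance 0: (x=5, y=1)
  Distance 1: (x=5, y=0), (x=6, y=1), (x=5, y=2)
  Distance 2: (x=4, y=0), (x=6, y=0), (x=7, y=1), (x=4, y=2)
  Distance 3: (x=3, y=0), (x=7, y=0), (x=8, y=1), (x=3, y=2)
  Distance 4: (x=2, y=0), (x=8, y=0), (x=3, y=1), (x=9, y=1), (x=8, y=2)
  Distance 5: (x=1, y=0), (x=9, y=0), (x=2, y=1), (x=10, y=1), (x=9, y=2)
  Distance 6: (x=0, y=0), (x=10, y=0), (x=1, y=1), (x=11, y=1), (x=10, y=2)
  Distance 7: (x=11, y=0), (x=1, y=2), (x=11, y=2)
Total reachable: 30 (grid has 30 open cells total)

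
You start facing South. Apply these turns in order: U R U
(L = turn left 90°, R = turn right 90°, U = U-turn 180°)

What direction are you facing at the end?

Start: South
  U (U-turn (180°)) -> North
  R (right (90° clockwise)) -> East
  U (U-turn (180°)) -> West
Final: West

Answer: Final heading: West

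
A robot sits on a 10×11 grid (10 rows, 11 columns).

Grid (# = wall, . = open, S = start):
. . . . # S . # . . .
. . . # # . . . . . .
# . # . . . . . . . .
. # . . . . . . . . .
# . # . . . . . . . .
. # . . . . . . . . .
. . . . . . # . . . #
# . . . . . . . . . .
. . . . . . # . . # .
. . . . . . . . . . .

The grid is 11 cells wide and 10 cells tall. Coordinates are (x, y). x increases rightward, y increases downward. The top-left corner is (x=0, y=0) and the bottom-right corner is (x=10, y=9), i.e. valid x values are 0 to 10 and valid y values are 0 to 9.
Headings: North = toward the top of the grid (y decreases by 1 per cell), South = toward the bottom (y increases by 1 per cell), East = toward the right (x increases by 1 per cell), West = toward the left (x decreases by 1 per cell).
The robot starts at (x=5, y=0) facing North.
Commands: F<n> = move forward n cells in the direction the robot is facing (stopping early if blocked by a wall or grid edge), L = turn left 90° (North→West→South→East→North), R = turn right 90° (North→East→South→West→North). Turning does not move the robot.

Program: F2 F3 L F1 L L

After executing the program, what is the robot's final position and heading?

Answer: Final position: (x=5, y=0), facing East

Derivation:
Start: (x=5, y=0), facing North
  F2: move forward 0/2 (blocked), now at (x=5, y=0)
  F3: move forward 0/3 (blocked), now at (x=5, y=0)
  L: turn left, now facing West
  F1: move forward 0/1 (blocked), now at (x=5, y=0)
  L: turn left, now facing South
  L: turn left, now facing East
Final: (x=5, y=0), facing East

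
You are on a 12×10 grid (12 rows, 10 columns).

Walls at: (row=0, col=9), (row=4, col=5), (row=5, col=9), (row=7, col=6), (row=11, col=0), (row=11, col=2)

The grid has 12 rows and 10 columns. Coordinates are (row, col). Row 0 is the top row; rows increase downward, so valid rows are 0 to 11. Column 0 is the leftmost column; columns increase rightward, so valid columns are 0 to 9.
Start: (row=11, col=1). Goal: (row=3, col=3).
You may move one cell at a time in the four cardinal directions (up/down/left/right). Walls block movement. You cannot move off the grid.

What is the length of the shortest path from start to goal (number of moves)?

Answer: Shortest path length: 10

Derivation:
BFS from (row=11, col=1) until reaching (row=3, col=3):
  Distance 0: (row=11, col=1)
  Distance 1: (row=10, col=1)
  Distance 2: (row=9, col=1), (row=10, col=0), (row=10, col=2)
  Distance 3: (row=8, col=1), (row=9, col=0), (row=9, col=2), (row=10, col=3)
  Distance 4: (row=7, col=1), (row=8, col=0), (row=8, col=2), (row=9, col=3), (row=10, col=4), (row=11, col=3)
  Distance 5: (row=6, col=1), (row=7, col=0), (row=7, col=2), (row=8, col=3), (row=9, col=4), (row=10, col=5), (row=11, col=4)
  Distance 6: (row=5, col=1), (row=6, col=0), (row=6, col=2), (row=7, col=3), (row=8, col=4), (row=9, col=5), (row=10, col=6), (row=11, col=5)
  Distance 7: (row=4, col=1), (row=5, col=0), (row=5, col=2), (row=6, col=3), (row=7, col=4), (row=8, col=5), (row=9, col=6), (row=10, col=7), (row=11, col=6)
  Distance 8: (row=3, col=1), (row=4, col=0), (row=4, col=2), (row=5, col=3), (row=6, col=4), (row=7, col=5), (row=8, col=6), (row=9, col=7), (row=10, col=8), (row=11, col=7)
  Distance 9: (row=2, col=1), (row=3, col=0), (row=3, col=2), (row=4, col=3), (row=5, col=4), (row=6, col=5), (row=8, col=7), (row=9, col=8), (row=10, col=9), (row=11, col=8)
  Distance 10: (row=1, col=1), (row=2, col=0), (row=2, col=2), (row=3, col=3), (row=4, col=4), (row=5, col=5), (row=6, col=6), (row=7, col=7), (row=8, col=8), (row=9, col=9), (row=11, col=9)  <- goal reached here
One shortest path (10 moves): (row=11, col=1) -> (row=10, col=1) -> (row=10, col=2) -> (row=10, col=3) -> (row=9, col=3) -> (row=8, col=3) -> (row=7, col=3) -> (row=6, col=3) -> (row=5, col=3) -> (row=4, col=3) -> (row=3, col=3)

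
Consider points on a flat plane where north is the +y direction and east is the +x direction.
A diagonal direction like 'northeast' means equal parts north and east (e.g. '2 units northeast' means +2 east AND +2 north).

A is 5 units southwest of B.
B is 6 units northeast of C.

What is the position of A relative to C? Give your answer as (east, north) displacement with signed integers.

Answer: A is at (east=1, north=1) relative to C.

Derivation:
Place C at the origin (east=0, north=0).
  B is 6 units northeast of C: delta (east=+6, north=+6); B at (east=6, north=6).
  A is 5 units southwest of B: delta (east=-5, north=-5); A at (east=1, north=1).
Therefore A relative to C: (east=1, north=1).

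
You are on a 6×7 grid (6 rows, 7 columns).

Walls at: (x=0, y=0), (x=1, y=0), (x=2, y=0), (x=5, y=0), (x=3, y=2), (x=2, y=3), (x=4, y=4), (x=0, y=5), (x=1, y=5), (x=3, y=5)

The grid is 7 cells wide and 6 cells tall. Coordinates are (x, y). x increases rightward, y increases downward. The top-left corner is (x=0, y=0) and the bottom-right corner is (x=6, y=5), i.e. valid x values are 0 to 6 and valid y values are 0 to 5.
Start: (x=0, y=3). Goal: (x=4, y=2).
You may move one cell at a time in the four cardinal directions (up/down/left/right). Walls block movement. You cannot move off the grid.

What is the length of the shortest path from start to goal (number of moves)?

Answer: Shortest path length: 7

Derivation:
BFS from (x=0, y=3) until reaching (x=4, y=2):
  Distance 0: (x=0, y=3)
  Distance 1: (x=0, y=2), (x=1, y=3), (x=0, y=4)
  Distance 2: (x=0, y=1), (x=1, y=2), (x=1, y=4)
  Distance 3: (x=1, y=1), (x=2, y=2), (x=2, y=4)
  Distance 4: (x=2, y=1), (x=3, y=4), (x=2, y=5)
  Distance 5: (x=3, y=1), (x=3, y=3)
  Distance 6: (x=3, y=0), (x=4, y=1), (x=4, y=3)
  Distance 7: (x=4, y=0), (x=5, y=1), (x=4, y=2), (x=5, y=3)  <- goal reached here
One shortest path (7 moves): (x=0, y=3) -> (x=1, y=3) -> (x=1, y=2) -> (x=2, y=2) -> (x=2, y=1) -> (x=3, y=1) -> (x=4, y=1) -> (x=4, y=2)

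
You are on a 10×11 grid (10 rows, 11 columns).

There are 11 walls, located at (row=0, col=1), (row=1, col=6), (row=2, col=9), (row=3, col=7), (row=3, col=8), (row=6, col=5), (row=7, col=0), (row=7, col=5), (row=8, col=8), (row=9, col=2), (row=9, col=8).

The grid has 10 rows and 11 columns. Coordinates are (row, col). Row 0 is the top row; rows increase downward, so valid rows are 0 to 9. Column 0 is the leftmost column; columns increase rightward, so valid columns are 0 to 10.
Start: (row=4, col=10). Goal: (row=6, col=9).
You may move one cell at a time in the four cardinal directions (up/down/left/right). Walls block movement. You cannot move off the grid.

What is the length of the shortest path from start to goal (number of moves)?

Answer: Shortest path length: 3

Derivation:
BFS from (row=4, col=10) until reaching (row=6, col=9):
  Distance 0: (row=4, col=10)
  Distance 1: (row=3, col=10), (row=4, col=9), (row=5, col=10)
  Distance 2: (row=2, col=10), (row=3, col=9), (row=4, col=8), (row=5, col=9), (row=6, col=10)
  Distance 3: (row=1, col=10), (row=4, col=7), (row=5, col=8), (row=6, col=9), (row=7, col=10)  <- goal reached here
One shortest path (3 moves): (row=4, col=10) -> (row=4, col=9) -> (row=5, col=9) -> (row=6, col=9)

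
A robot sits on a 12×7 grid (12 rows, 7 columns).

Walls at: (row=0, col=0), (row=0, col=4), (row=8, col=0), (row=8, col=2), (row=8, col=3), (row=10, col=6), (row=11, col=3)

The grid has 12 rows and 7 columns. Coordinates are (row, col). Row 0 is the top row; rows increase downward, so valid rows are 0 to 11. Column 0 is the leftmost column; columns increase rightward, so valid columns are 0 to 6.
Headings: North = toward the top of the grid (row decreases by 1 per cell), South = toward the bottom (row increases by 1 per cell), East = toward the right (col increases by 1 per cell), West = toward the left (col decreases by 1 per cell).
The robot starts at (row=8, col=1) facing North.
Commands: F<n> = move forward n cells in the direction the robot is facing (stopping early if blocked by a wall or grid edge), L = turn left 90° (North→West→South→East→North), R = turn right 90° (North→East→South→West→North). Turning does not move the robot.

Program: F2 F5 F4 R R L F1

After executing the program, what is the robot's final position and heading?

Answer: Final position: (row=0, col=2), facing East

Derivation:
Start: (row=8, col=1), facing North
  F2: move forward 2, now at (row=6, col=1)
  F5: move forward 5, now at (row=1, col=1)
  F4: move forward 1/4 (blocked), now at (row=0, col=1)
  R: turn right, now facing East
  R: turn right, now facing South
  L: turn left, now facing East
  F1: move forward 1, now at (row=0, col=2)
Final: (row=0, col=2), facing East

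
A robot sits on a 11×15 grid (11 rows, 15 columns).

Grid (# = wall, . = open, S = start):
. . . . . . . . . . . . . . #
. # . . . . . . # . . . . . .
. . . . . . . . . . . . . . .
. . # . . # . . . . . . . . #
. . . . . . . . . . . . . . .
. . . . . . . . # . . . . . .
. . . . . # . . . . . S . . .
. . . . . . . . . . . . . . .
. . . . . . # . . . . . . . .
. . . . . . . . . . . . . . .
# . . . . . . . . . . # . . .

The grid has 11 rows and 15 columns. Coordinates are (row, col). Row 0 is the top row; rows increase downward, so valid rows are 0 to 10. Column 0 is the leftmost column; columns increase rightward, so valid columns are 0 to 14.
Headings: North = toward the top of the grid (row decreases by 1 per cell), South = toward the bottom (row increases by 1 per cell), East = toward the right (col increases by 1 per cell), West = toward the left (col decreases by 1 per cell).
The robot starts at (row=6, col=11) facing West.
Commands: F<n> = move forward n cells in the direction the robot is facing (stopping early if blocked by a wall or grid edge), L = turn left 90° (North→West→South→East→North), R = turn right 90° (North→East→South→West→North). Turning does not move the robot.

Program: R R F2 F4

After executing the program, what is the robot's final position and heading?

Start: (row=6, col=11), facing West
  R: turn right, now facing North
  R: turn right, now facing East
  F2: move forward 2, now at (row=6, col=13)
  F4: move forward 1/4 (blocked), now at (row=6, col=14)
Final: (row=6, col=14), facing East

Answer: Final position: (row=6, col=14), facing East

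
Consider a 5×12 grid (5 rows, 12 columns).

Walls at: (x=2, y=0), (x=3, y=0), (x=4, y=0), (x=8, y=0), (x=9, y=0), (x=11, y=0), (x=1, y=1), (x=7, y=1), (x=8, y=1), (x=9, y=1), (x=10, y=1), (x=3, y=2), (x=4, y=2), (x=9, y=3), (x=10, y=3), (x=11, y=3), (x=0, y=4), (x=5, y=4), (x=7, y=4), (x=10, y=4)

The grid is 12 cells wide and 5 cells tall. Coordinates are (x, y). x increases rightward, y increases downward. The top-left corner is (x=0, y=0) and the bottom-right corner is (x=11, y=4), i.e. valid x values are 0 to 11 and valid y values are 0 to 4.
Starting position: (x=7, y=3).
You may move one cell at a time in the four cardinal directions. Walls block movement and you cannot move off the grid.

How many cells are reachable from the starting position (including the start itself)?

BFS flood-fill from (x=7, y=3):
  Distance 0: (x=7, y=3)
  Distance 1: (x=7, y=2), (x=6, y=3), (x=8, y=3)
  Distance 2: (x=6, y=2), (x=8, y=2), (x=5, y=3), (x=6, y=4), (x=8, y=4)
  Distance 3: (x=6, y=1), (x=5, y=2), (x=9, y=2), (x=4, y=3), (x=9, y=4)
  Distance 4: (x=6, y=0), (x=5, y=1), (x=10, y=2), (x=3, y=3), (x=4, y=4)
  Distance 5: (x=5, y=0), (x=7, y=0), (x=4, y=1), (x=11, y=2), (x=2, y=3), (x=3, y=4)
  Distance 6: (x=3, y=1), (x=11, y=1), (x=2, y=2), (x=1, y=3), (x=2, y=4)
  Distance 7: (x=2, y=1), (x=1, y=2), (x=0, y=3), (x=1, y=4)
  Distance 8: (x=0, y=2)
  Distance 9: (x=0, y=1)
  Distance 10: (x=0, y=0)
  Distance 11: (x=1, y=0)
Total reachable: 38 (grid has 40 open cells total)

Answer: Reachable cells: 38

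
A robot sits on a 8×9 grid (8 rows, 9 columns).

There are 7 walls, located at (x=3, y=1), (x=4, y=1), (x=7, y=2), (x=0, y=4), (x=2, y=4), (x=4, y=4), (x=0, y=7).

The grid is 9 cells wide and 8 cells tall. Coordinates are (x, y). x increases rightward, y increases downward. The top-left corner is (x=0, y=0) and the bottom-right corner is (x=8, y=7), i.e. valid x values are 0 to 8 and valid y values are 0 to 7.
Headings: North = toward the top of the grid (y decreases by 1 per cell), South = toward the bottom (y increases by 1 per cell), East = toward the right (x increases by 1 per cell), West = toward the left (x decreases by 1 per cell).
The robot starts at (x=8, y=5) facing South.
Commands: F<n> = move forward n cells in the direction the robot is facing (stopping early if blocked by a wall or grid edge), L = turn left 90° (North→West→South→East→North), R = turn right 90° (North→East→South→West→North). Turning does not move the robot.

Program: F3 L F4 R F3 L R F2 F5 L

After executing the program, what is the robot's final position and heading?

Start: (x=8, y=5), facing South
  F3: move forward 2/3 (blocked), now at (x=8, y=7)
  L: turn left, now facing East
  F4: move forward 0/4 (blocked), now at (x=8, y=7)
  R: turn right, now facing South
  F3: move forward 0/3 (blocked), now at (x=8, y=7)
  L: turn left, now facing East
  R: turn right, now facing South
  F2: move forward 0/2 (blocked), now at (x=8, y=7)
  F5: move forward 0/5 (blocked), now at (x=8, y=7)
  L: turn left, now facing East
Final: (x=8, y=7), facing East

Answer: Final position: (x=8, y=7), facing East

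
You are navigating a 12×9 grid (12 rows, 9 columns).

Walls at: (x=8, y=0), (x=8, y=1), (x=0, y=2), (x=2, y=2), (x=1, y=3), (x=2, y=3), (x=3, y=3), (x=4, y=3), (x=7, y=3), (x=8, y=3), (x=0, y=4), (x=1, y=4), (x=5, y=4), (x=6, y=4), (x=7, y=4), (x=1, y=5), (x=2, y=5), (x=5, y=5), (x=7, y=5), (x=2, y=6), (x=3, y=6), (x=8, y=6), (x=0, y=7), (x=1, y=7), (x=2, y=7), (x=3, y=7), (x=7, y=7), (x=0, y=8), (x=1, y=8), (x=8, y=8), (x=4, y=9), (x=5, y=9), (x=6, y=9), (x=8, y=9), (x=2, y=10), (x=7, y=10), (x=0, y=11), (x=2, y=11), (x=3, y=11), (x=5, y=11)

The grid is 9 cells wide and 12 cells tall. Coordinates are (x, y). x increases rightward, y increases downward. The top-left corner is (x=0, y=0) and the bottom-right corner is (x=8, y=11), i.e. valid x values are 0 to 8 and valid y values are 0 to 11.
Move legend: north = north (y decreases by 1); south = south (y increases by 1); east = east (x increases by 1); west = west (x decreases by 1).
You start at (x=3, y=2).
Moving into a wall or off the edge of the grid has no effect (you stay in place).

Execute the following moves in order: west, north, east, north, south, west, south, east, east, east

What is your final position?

Start: (x=3, y=2)
  west (west): blocked, stay at (x=3, y=2)
  north (north): (x=3, y=2) -> (x=3, y=1)
  east (east): (x=3, y=1) -> (x=4, y=1)
  north (north): (x=4, y=1) -> (x=4, y=0)
  south (south): (x=4, y=0) -> (x=4, y=1)
  west (west): (x=4, y=1) -> (x=3, y=1)
  south (south): (x=3, y=1) -> (x=3, y=2)
  east (east): (x=3, y=2) -> (x=4, y=2)
  east (east): (x=4, y=2) -> (x=5, y=2)
  east (east): (x=5, y=2) -> (x=6, y=2)
Final: (x=6, y=2)

Answer: Final position: (x=6, y=2)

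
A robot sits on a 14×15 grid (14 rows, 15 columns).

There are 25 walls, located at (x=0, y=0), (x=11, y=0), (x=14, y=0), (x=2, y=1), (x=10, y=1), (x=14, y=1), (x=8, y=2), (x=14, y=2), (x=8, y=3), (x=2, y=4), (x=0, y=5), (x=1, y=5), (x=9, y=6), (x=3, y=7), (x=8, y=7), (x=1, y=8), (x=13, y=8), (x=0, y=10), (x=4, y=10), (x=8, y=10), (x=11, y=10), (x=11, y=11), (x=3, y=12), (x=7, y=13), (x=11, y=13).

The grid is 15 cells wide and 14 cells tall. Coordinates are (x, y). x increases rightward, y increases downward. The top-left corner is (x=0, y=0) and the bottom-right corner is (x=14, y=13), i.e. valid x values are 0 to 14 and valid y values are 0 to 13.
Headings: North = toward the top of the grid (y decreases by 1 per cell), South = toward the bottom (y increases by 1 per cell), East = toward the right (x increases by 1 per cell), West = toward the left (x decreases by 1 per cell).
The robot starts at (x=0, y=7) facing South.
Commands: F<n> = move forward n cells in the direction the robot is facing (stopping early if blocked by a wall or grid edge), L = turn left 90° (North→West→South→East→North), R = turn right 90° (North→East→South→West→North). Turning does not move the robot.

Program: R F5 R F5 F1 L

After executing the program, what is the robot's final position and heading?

Answer: Final position: (x=0, y=6), facing West

Derivation:
Start: (x=0, y=7), facing South
  R: turn right, now facing West
  F5: move forward 0/5 (blocked), now at (x=0, y=7)
  R: turn right, now facing North
  F5: move forward 1/5 (blocked), now at (x=0, y=6)
  F1: move forward 0/1 (blocked), now at (x=0, y=6)
  L: turn left, now facing West
Final: (x=0, y=6), facing West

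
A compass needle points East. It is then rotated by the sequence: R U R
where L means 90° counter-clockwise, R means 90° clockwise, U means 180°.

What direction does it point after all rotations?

Start: East
  R (right (90° clockwise)) -> South
  U (U-turn (180°)) -> North
  R (right (90° clockwise)) -> East
Final: East

Answer: Final heading: East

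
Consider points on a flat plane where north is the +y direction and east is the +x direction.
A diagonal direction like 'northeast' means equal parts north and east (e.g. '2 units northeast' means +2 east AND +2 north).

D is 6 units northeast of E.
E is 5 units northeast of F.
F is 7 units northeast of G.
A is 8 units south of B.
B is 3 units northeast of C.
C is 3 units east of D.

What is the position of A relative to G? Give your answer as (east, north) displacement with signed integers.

Answer: A is at (east=24, north=13) relative to G.

Derivation:
Place G at the origin (east=0, north=0).
  F is 7 units northeast of G: delta (east=+7, north=+7); F at (east=7, north=7).
  E is 5 units northeast of F: delta (east=+5, north=+5); E at (east=12, north=12).
  D is 6 units northeast of E: delta (east=+6, north=+6); D at (east=18, north=18).
  C is 3 units east of D: delta (east=+3, north=+0); C at (east=21, north=18).
  B is 3 units northeast of C: delta (east=+3, north=+3); B at (east=24, north=21).
  A is 8 units south of B: delta (east=+0, north=-8); A at (east=24, north=13).
Therefore A relative to G: (east=24, north=13).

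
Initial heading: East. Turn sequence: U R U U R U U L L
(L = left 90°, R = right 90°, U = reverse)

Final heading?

Answer: Final heading: West

Derivation:
Start: East
  U (U-turn (180°)) -> West
  R (right (90° clockwise)) -> North
  U (U-turn (180°)) -> South
  U (U-turn (180°)) -> North
  R (right (90° clockwise)) -> East
  U (U-turn (180°)) -> West
  U (U-turn (180°)) -> East
  L (left (90° counter-clockwise)) -> North
  L (left (90° counter-clockwise)) -> West
Final: West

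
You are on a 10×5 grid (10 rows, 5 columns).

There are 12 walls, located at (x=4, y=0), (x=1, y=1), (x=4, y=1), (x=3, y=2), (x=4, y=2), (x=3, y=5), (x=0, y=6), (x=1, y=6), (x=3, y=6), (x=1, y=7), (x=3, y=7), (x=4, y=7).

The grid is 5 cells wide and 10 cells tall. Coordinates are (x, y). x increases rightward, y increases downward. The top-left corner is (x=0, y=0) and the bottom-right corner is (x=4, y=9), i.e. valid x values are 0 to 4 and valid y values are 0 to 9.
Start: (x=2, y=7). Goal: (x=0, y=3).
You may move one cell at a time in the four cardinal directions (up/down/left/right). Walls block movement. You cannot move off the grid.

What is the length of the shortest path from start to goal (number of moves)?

BFS from (x=2, y=7) until reaching (x=0, y=3):
  Distance 0: (x=2, y=7)
  Distance 1: (x=2, y=6), (x=2, y=8)
  Distance 2: (x=2, y=5), (x=1, y=8), (x=3, y=8), (x=2, y=9)
  Distance 3: (x=2, y=4), (x=1, y=5), (x=0, y=8), (x=4, y=8), (x=1, y=9), (x=3, y=9)
  Distance 4: (x=2, y=3), (x=1, y=4), (x=3, y=4), (x=0, y=5), (x=0, y=7), (x=0, y=9), (x=4, y=9)
  Distance 5: (x=2, y=2), (x=1, y=3), (x=3, y=3), (x=0, y=4), (x=4, y=4)
  Distance 6: (x=2, y=1), (x=1, y=2), (x=0, y=3), (x=4, y=3), (x=4, y=5)  <- goal reached here
One shortest path (6 moves): (x=2, y=7) -> (x=2, y=6) -> (x=2, y=5) -> (x=1, y=5) -> (x=0, y=5) -> (x=0, y=4) -> (x=0, y=3)

Answer: Shortest path length: 6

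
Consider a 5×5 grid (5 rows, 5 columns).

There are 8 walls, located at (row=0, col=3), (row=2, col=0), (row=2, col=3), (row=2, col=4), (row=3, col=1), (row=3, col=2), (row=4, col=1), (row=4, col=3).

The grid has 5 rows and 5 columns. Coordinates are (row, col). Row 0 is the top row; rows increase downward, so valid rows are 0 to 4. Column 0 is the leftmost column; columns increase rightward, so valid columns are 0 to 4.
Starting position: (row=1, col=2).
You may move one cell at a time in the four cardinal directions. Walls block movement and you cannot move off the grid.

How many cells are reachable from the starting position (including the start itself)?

BFS flood-fill from (row=1, col=2):
  Distance 0: (row=1, col=2)
  Distance 1: (row=0, col=2), (row=1, col=1), (row=1, col=3), (row=2, col=2)
  Distance 2: (row=0, col=1), (row=1, col=0), (row=1, col=4), (row=2, col=1)
  Distance 3: (row=0, col=0), (row=0, col=4)
Total reachable: 11 (grid has 17 open cells total)

Answer: Reachable cells: 11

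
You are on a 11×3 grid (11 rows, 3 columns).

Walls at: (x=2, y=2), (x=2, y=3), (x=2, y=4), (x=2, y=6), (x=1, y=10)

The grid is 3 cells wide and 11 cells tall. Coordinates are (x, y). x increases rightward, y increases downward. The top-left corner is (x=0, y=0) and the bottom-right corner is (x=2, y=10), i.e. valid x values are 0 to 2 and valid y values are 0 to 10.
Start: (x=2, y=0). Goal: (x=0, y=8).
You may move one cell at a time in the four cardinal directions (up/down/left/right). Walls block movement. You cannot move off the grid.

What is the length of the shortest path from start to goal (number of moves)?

Answer: Shortest path length: 10

Derivation:
BFS from (x=2, y=0) until reaching (x=0, y=8):
  Distance 0: (x=2, y=0)
  Distance 1: (x=1, y=0), (x=2, y=1)
  Distance 2: (x=0, y=0), (x=1, y=1)
  Distance 3: (x=0, y=1), (x=1, y=2)
  Distance 4: (x=0, y=2), (x=1, y=3)
  Distance 5: (x=0, y=3), (x=1, y=4)
  Distance 6: (x=0, y=4), (x=1, y=5)
  Distance 7: (x=0, y=5), (x=2, y=5), (x=1, y=6)
  Distance 8: (x=0, y=6), (x=1, y=7)
  Distance 9: (x=0, y=7), (x=2, y=7), (x=1, y=8)
  Distance 10: (x=0, y=8), (x=2, y=8), (x=1, y=9)  <- goal reached here
One shortest path (10 moves): (x=2, y=0) -> (x=1, y=0) -> (x=0, y=0) -> (x=0, y=1) -> (x=0, y=2) -> (x=0, y=3) -> (x=0, y=4) -> (x=0, y=5) -> (x=0, y=6) -> (x=0, y=7) -> (x=0, y=8)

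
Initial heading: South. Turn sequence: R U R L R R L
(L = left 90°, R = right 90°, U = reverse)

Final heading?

Answer: Final heading: South

Derivation:
Start: South
  R (right (90° clockwise)) -> West
  U (U-turn (180°)) -> East
  R (right (90° clockwise)) -> South
  L (left (90° counter-clockwise)) -> East
  R (right (90° clockwise)) -> South
  R (right (90° clockwise)) -> West
  L (left (90° counter-clockwise)) -> South
Final: South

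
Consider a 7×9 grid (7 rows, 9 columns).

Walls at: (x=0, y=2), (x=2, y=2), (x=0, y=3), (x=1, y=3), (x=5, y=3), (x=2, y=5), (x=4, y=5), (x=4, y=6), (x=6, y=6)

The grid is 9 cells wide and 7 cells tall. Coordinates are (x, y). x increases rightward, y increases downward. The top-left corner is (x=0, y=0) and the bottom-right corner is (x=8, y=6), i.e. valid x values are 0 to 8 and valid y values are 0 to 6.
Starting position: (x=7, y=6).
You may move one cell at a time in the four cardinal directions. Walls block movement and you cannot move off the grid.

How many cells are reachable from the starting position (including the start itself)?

Answer: Reachable cells: 54

Derivation:
BFS flood-fill from (x=7, y=6):
  Distance 0: (x=7, y=6)
  Distance 1: (x=7, y=5), (x=8, y=6)
  Distance 2: (x=7, y=4), (x=6, y=5), (x=8, y=5)
  Distance 3: (x=7, y=3), (x=6, y=4), (x=8, y=4), (x=5, y=5)
  Distance 4: (x=7, y=2), (x=6, y=3), (x=8, y=3), (x=5, y=4), (x=5, y=6)
  Distance 5: (x=7, y=1), (x=6, y=2), (x=8, y=2), (x=4, y=4)
  Distance 6: (x=7, y=0), (x=6, y=1), (x=8, y=1), (x=5, y=2), (x=4, y=3), (x=3, y=4)
  Distance 7: (x=6, y=0), (x=8, y=0), (x=5, y=1), (x=4, y=2), (x=3, y=3), (x=2, y=4), (x=3, y=5)
  Distance 8: (x=5, y=0), (x=4, y=1), (x=3, y=2), (x=2, y=3), (x=1, y=4), (x=3, y=6)
  Distance 9: (x=4, y=0), (x=3, y=1), (x=0, y=4), (x=1, y=5), (x=2, y=6)
  Distance 10: (x=3, y=0), (x=2, y=1), (x=0, y=5), (x=1, y=6)
  Distance 11: (x=2, y=0), (x=1, y=1), (x=0, y=6)
  Distance 12: (x=1, y=0), (x=0, y=1), (x=1, y=2)
  Distance 13: (x=0, y=0)
Total reachable: 54 (grid has 54 open cells total)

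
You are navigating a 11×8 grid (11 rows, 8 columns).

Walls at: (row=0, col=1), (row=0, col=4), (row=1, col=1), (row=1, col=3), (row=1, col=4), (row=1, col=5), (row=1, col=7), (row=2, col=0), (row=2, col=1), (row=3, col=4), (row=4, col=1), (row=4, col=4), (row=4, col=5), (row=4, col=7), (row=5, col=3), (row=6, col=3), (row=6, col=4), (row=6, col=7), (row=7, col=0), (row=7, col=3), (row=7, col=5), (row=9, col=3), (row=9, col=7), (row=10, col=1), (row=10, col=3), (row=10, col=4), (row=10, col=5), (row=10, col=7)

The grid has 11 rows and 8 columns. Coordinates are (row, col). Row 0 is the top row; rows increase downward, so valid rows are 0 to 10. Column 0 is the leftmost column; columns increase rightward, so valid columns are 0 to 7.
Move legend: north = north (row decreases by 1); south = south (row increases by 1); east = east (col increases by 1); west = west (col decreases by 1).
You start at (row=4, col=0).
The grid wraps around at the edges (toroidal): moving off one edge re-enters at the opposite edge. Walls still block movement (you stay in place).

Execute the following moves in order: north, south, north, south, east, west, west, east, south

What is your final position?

Answer: Final position: (row=5, col=0)

Derivation:
Start: (row=4, col=0)
  north (north): (row=4, col=0) -> (row=3, col=0)
  south (south): (row=3, col=0) -> (row=4, col=0)
  north (north): (row=4, col=0) -> (row=3, col=0)
  south (south): (row=3, col=0) -> (row=4, col=0)
  east (east): blocked, stay at (row=4, col=0)
  west (west): blocked, stay at (row=4, col=0)
  west (west): blocked, stay at (row=4, col=0)
  east (east): blocked, stay at (row=4, col=0)
  south (south): (row=4, col=0) -> (row=5, col=0)
Final: (row=5, col=0)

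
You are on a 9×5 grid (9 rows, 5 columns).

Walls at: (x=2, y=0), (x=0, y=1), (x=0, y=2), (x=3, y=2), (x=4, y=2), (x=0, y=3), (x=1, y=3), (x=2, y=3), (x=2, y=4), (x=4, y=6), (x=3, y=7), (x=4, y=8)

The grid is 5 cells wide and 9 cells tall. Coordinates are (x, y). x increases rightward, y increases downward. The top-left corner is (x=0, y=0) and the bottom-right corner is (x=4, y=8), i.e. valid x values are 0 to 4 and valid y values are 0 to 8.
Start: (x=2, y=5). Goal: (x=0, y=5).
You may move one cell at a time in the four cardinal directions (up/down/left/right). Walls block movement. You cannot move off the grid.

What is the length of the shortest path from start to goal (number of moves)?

Answer: Shortest path length: 2

Derivation:
BFS from (x=2, y=5) until reaching (x=0, y=5):
  Distance 0: (x=2, y=5)
  Distance 1: (x=1, y=5), (x=3, y=5), (x=2, y=6)
  Distance 2: (x=1, y=4), (x=3, y=4), (x=0, y=5), (x=4, y=5), (x=1, y=6), (x=3, y=6), (x=2, y=7)  <- goal reached here
One shortest path (2 moves): (x=2, y=5) -> (x=1, y=5) -> (x=0, y=5)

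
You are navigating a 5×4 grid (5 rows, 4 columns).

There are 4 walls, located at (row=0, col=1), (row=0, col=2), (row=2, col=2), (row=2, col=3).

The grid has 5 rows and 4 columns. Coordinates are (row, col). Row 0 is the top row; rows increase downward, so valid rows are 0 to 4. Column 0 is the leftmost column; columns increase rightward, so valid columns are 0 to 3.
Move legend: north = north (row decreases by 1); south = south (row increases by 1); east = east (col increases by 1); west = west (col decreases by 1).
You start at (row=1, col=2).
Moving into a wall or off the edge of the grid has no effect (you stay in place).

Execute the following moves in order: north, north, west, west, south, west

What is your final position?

Answer: Final position: (row=2, col=0)

Derivation:
Start: (row=1, col=2)
  north (north): blocked, stay at (row=1, col=2)
  north (north): blocked, stay at (row=1, col=2)
  west (west): (row=1, col=2) -> (row=1, col=1)
  west (west): (row=1, col=1) -> (row=1, col=0)
  south (south): (row=1, col=0) -> (row=2, col=0)
  west (west): blocked, stay at (row=2, col=0)
Final: (row=2, col=0)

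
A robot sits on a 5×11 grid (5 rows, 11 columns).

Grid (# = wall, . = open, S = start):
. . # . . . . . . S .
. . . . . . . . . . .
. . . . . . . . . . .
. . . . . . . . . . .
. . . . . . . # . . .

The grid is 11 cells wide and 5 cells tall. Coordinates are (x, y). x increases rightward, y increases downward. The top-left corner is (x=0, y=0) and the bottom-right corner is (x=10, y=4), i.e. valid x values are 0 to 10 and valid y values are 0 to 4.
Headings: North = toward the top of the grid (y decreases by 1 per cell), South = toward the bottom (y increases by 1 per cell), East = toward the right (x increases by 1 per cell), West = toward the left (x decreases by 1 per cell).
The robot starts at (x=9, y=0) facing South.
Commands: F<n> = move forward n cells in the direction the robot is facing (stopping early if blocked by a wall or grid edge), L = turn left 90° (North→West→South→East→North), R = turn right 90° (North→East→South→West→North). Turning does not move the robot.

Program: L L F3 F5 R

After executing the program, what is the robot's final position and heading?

Start: (x=9, y=0), facing South
  L: turn left, now facing East
  L: turn left, now facing North
  F3: move forward 0/3 (blocked), now at (x=9, y=0)
  F5: move forward 0/5 (blocked), now at (x=9, y=0)
  R: turn right, now facing East
Final: (x=9, y=0), facing East

Answer: Final position: (x=9, y=0), facing East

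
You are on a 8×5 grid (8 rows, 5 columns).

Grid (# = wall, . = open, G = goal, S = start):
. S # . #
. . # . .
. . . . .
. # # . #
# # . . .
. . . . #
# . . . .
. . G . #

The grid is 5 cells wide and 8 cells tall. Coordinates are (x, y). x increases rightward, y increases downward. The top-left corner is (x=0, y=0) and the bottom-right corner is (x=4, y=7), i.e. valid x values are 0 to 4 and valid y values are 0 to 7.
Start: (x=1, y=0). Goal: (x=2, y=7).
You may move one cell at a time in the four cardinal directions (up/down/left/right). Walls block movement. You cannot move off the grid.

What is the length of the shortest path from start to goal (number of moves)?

Answer: Shortest path length: 10

Derivation:
BFS from (x=1, y=0) until reaching (x=2, y=7):
  Distance 0: (x=1, y=0)
  Distance 1: (x=0, y=0), (x=1, y=1)
  Distance 2: (x=0, y=1), (x=1, y=2)
  Distance 3: (x=0, y=2), (x=2, y=2)
  Distance 4: (x=3, y=2), (x=0, y=3)
  Distance 5: (x=3, y=1), (x=4, y=2), (x=3, y=3)
  Distance 6: (x=3, y=0), (x=4, y=1), (x=3, y=4)
  Distance 7: (x=2, y=4), (x=4, y=4), (x=3, y=5)
  Distance 8: (x=2, y=5), (x=3, y=6)
  Distance 9: (x=1, y=5), (x=2, y=6), (x=4, y=6), (x=3, y=7)
  Distance 10: (x=0, y=5), (x=1, y=6), (x=2, y=7)  <- goal reached here
One shortest path (10 moves): (x=1, y=0) -> (x=1, y=1) -> (x=1, y=2) -> (x=2, y=2) -> (x=3, y=2) -> (x=3, y=3) -> (x=3, y=4) -> (x=2, y=4) -> (x=2, y=5) -> (x=2, y=6) -> (x=2, y=7)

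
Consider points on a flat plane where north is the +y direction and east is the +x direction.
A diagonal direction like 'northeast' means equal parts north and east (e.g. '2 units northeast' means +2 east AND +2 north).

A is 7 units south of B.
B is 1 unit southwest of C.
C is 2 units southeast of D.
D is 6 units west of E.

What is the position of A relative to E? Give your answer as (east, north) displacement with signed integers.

Place E at the origin (east=0, north=0).
  D is 6 units west of E: delta (east=-6, north=+0); D at (east=-6, north=0).
  C is 2 units southeast of D: delta (east=+2, north=-2); C at (east=-4, north=-2).
  B is 1 unit southwest of C: delta (east=-1, north=-1); B at (east=-5, north=-3).
  A is 7 units south of B: delta (east=+0, north=-7); A at (east=-5, north=-10).
Therefore A relative to E: (east=-5, north=-10).

Answer: A is at (east=-5, north=-10) relative to E.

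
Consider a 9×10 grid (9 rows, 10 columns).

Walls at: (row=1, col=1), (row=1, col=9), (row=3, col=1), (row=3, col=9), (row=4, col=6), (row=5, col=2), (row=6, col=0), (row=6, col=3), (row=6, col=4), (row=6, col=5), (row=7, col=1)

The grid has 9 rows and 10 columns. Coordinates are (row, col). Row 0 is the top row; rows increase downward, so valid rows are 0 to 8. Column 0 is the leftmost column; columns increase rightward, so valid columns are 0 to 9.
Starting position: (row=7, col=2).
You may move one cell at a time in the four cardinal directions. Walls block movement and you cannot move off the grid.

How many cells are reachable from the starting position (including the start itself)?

Answer: Reachable cells: 79

Derivation:
BFS flood-fill from (row=7, col=2):
  Distance 0: (row=7, col=2)
  Distance 1: (row=6, col=2), (row=7, col=3), (row=8, col=2)
  Distance 2: (row=6, col=1), (row=7, col=4), (row=8, col=1), (row=8, col=3)
  Distance 3: (row=5, col=1), (row=7, col=5), (row=8, col=0), (row=8, col=4)
  Distance 4: (row=4, col=1), (row=5, col=0), (row=7, col=0), (row=7, col=6), (row=8, col=5)
  Distance 5: (row=4, col=0), (row=4, col=2), (row=6, col=6), (row=7, col=7), (row=8, col=6)
  Distance 6: (row=3, col=0), (row=3, col=2), (row=4, col=3), (row=5, col=6), (row=6, col=7), (row=7, col=8), (row=8, col=7)
  Distance 7: (row=2, col=0), (row=2, col=2), (row=3, col=3), (row=4, col=4), (row=5, col=3), (row=5, col=5), (row=5, col=7), (row=6, col=8), (row=7, col=9), (row=8, col=8)
  Distance 8: (row=1, col=0), (row=1, col=2), (row=2, col=1), (row=2, col=3), (row=3, col=4), (row=4, col=5), (row=4, col=7), (row=5, col=4), (row=5, col=8), (row=6, col=9), (row=8, col=9)
  Distance 9: (row=0, col=0), (row=0, col=2), (row=1, col=3), (row=2, col=4), (row=3, col=5), (row=3, col=7), (row=4, col=8), (row=5, col=9)
  Distance 10: (row=0, col=1), (row=0, col=3), (row=1, col=4), (row=2, col=5), (row=2, col=7), (row=3, col=6), (row=3, col=8), (row=4, col=9)
  Distance 11: (row=0, col=4), (row=1, col=5), (row=1, col=7), (row=2, col=6), (row=2, col=8)
  Distance 12: (row=0, col=5), (row=0, col=7), (row=1, col=6), (row=1, col=8), (row=2, col=9)
  Distance 13: (row=0, col=6), (row=0, col=8)
  Distance 14: (row=0, col=9)
Total reachable: 79 (grid has 79 open cells total)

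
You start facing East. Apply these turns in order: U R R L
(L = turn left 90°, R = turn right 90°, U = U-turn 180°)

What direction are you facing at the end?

Answer: Final heading: North

Derivation:
Start: East
  U (U-turn (180°)) -> West
  R (right (90° clockwise)) -> North
  R (right (90° clockwise)) -> East
  L (left (90° counter-clockwise)) -> North
Final: North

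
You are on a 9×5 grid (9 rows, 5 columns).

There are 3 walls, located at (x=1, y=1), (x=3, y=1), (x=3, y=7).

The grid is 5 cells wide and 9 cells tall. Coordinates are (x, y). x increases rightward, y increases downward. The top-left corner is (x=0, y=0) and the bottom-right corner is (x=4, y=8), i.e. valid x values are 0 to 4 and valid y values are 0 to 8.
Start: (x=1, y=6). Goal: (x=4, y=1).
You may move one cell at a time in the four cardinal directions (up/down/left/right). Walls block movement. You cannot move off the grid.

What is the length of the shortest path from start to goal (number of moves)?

Answer: Shortest path length: 8

Derivation:
BFS from (x=1, y=6) until reaching (x=4, y=1):
  Distance 0: (x=1, y=6)
  Distance 1: (x=1, y=5), (x=0, y=6), (x=2, y=6), (x=1, y=7)
  Distance 2: (x=1, y=4), (x=0, y=5), (x=2, y=5), (x=3, y=6), (x=0, y=7), (x=2, y=7), (x=1, y=8)
  Distance 3: (x=1, y=3), (x=0, y=4), (x=2, y=4), (x=3, y=5), (x=4, y=6), (x=0, y=8), (x=2, y=8)
  Distance 4: (x=1, y=2), (x=0, y=3), (x=2, y=3), (x=3, y=4), (x=4, y=5), (x=4, y=7), (x=3, y=8)
  Distance 5: (x=0, y=2), (x=2, y=2), (x=3, y=3), (x=4, y=4), (x=4, y=8)
  Distance 6: (x=0, y=1), (x=2, y=1), (x=3, y=2), (x=4, y=3)
  Distance 7: (x=0, y=0), (x=2, y=0), (x=4, y=2)
  Distance 8: (x=1, y=0), (x=3, y=0), (x=4, y=1)  <- goal reached here
One shortest path (8 moves): (x=1, y=6) -> (x=2, y=6) -> (x=3, y=6) -> (x=4, y=6) -> (x=4, y=5) -> (x=4, y=4) -> (x=4, y=3) -> (x=4, y=2) -> (x=4, y=1)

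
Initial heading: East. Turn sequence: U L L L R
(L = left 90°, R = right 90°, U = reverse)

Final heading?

Start: East
  U (U-turn (180°)) -> West
  L (left (90° counter-clockwise)) -> South
  L (left (90° counter-clockwise)) -> East
  L (left (90° counter-clockwise)) -> North
  R (right (90° clockwise)) -> East
Final: East

Answer: Final heading: East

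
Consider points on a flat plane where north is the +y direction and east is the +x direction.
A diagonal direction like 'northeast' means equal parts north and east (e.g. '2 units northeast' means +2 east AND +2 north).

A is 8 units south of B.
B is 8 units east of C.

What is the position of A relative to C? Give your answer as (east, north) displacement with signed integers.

Answer: A is at (east=8, north=-8) relative to C.

Derivation:
Place C at the origin (east=0, north=0).
  B is 8 units east of C: delta (east=+8, north=+0); B at (east=8, north=0).
  A is 8 units south of B: delta (east=+0, north=-8); A at (east=8, north=-8).
Therefore A relative to C: (east=8, north=-8).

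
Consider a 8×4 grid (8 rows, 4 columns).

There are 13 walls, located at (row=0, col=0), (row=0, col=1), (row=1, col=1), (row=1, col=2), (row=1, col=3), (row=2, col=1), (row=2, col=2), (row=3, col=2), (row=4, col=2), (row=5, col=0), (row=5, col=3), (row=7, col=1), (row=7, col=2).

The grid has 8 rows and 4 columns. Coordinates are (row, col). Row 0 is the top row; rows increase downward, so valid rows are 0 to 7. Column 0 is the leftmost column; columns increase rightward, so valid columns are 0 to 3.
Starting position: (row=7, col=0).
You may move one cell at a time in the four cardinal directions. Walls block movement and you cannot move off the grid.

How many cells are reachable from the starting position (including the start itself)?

Answer: Reachable cells: 14

Derivation:
BFS flood-fill from (row=7, col=0):
  Distance 0: (row=7, col=0)
  Distance 1: (row=6, col=0)
  Distance 2: (row=6, col=1)
  Distance 3: (row=5, col=1), (row=6, col=2)
  Distance 4: (row=4, col=1), (row=5, col=2), (row=6, col=3)
  Distance 5: (row=3, col=1), (row=4, col=0), (row=7, col=3)
  Distance 6: (row=3, col=0)
  Distance 7: (row=2, col=0)
  Distance 8: (row=1, col=0)
Total reachable: 14 (grid has 19 open cells total)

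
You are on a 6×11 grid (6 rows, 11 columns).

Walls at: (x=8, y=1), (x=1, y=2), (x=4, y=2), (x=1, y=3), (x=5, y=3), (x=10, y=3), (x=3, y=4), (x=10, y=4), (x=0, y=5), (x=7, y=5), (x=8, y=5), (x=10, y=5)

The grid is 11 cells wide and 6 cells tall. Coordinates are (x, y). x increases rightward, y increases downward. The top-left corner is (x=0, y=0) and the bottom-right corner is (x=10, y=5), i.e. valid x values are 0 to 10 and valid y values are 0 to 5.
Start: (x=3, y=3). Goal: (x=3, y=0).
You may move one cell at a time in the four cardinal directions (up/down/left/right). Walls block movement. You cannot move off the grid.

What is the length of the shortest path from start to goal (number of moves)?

Answer: Shortest path length: 3

Derivation:
BFS from (x=3, y=3) until reaching (x=3, y=0):
  Distance 0: (x=3, y=3)
  Distance 1: (x=3, y=2), (x=2, y=3), (x=4, y=3)
  Distance 2: (x=3, y=1), (x=2, y=2), (x=2, y=4), (x=4, y=4)
  Distance 3: (x=3, y=0), (x=2, y=1), (x=4, y=1), (x=1, y=4), (x=5, y=4), (x=2, y=5), (x=4, y=5)  <- goal reached here
One shortest path (3 moves): (x=3, y=3) -> (x=3, y=2) -> (x=3, y=1) -> (x=3, y=0)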